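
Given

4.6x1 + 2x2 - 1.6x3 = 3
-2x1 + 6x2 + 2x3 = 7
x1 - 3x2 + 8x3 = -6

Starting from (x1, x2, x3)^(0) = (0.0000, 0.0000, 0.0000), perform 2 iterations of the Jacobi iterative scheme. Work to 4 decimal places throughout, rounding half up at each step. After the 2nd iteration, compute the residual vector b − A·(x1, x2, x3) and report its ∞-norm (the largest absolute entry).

Iteration 1:
  x1 = (3 - (2)·0.0000 - (-1.6)·0.0000) / (4.6) = 0.6522
  x2 = (7 - (-2)·0.0000 - (2)·0.0000) / (6) = 1.1667
  x3 = (-6 - (1)·0.0000 - (-3)·0.0000) / (8) = -0.7500
Iteration 2:
  x1 = (3 - (2)·1.1667 - (-1.6)·-0.7500) / (4.6) = -0.1160
  x2 = (7 - (-2)·0.6522 - (2)·-0.7500) / (6) = 1.6341
  x3 = (-6 - (1)·0.6522 - (-3)·1.1667) / (8) = -0.3940
Residual b − A·x = (-0.3650, -2.2486, 2.1703); ∞-norm = 2.2486

2.2486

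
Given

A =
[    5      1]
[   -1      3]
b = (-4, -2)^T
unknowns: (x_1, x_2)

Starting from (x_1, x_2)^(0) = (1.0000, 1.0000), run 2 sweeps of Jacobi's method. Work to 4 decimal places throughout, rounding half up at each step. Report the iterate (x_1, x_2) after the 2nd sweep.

Iteration 1:
  x_1 = (-4 - (1)·1.0000) / (5) = -1.0000
  x_2 = (-2 - (-1)·1.0000) / (3) = -0.3333
Iteration 2:
  x_1 = (-4 - (1)·-0.3333) / (5) = -0.7333
  x_2 = (-2 - (-1)·-1.0000) / (3) = -1.0000

(-0.7333, -1.0000)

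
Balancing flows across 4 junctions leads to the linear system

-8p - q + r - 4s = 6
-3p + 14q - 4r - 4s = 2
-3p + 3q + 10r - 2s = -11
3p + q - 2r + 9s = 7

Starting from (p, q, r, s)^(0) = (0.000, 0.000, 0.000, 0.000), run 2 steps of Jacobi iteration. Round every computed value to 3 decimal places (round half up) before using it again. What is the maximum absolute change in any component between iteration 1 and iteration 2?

Iteration 1:
  p = (6 - (-1)·0.000 - (1)·0.000 - (-4)·0.000) / (-8) = -0.750
  q = (2 - (-3)·0.000 - (-4)·0.000 - (-4)·0.000) / (14) = 0.143
  r = (-11 - (-3)·0.000 - (3)·0.000 - (-2)·0.000) / (10) = -1.100
  s = (7 - (3)·0.000 - (1)·0.000 - (-2)·0.000) / (9) = 0.778
Iteration 2:
  p = (6 - (-1)·0.143 - (1)·-1.100 - (-4)·0.778) / (-8) = -1.294
  q = (2 - (-3)·-0.750 - (-4)·-1.100 - (-4)·0.778) / (14) = -0.110
  r = (-11 - (-3)·-0.750 - (3)·0.143 - (-2)·0.778) / (10) = -1.212
  s = (7 - (3)·-0.750 - (1)·0.143 - (-2)·-1.100) / (9) = 0.767
Change: (-0.544, -0.253, -0.112, -0.011) → max |·| = 0.544

0.544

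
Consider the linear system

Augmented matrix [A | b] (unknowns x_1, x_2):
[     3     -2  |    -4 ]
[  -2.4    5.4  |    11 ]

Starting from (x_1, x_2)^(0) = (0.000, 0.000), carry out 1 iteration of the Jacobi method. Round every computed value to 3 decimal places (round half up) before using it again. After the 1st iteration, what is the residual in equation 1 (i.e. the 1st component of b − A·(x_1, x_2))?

4.073

Iteration 1:
  x_1 = (-4 - (-2)·0.000) / (3) = -1.333
  x_2 = (11 - (-2.4)·0.000) / (5.4) = 2.037
Residual b − A·x = (4.073, -3.199)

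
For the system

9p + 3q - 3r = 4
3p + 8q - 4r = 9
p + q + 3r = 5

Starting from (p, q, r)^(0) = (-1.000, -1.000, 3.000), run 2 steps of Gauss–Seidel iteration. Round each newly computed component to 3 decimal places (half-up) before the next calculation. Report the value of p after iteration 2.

Iteration 1:
  p = (4 - (3)·-1.000 - (-3)·3.000) / (9) = 1.778
  q = (9 - (3)·1.778 - (-4)·3.000) / (8) = 1.958
  r = (5 - (1)·1.778 - (1)·1.958) / (3) = 0.421
Iteration 2:
  p = (4 - (3)·1.958 - (-3)·0.421) / (9) = -0.068
  q = (9 - (3)·-0.068 - (-4)·0.421) / (8) = 1.361
  r = (5 - (1)·-0.068 - (1)·1.361) / (3) = 1.236

-0.068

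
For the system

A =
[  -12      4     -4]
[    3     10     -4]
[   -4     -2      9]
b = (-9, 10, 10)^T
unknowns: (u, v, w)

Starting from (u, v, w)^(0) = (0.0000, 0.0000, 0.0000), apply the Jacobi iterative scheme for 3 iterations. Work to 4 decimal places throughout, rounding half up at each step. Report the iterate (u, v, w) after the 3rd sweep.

(0.6009, 1.4528, 1.6990)

Iteration 1:
  u = (-9 - (4)·0.0000 - (-4)·0.0000) / (-12) = 0.7500
  v = (10 - (3)·0.0000 - (-4)·0.0000) / (10) = 1.0000
  w = (10 - (-4)·0.0000 - (-2)·0.0000) / (9) = 1.1111
Iteration 2:
  u = (-9 - (4)·1.0000 - (-4)·1.1111) / (-12) = 0.7130
  v = (10 - (3)·0.7500 - (-4)·1.1111) / (10) = 1.2194
  w = (10 - (-4)·0.7500 - (-2)·1.0000) / (9) = 1.6667
Iteration 3:
  u = (-9 - (4)·1.2194 - (-4)·1.6667) / (-12) = 0.6009
  v = (10 - (3)·0.7130 - (-4)·1.6667) / (10) = 1.4528
  w = (10 - (-4)·0.7130 - (-2)·1.2194) / (9) = 1.6990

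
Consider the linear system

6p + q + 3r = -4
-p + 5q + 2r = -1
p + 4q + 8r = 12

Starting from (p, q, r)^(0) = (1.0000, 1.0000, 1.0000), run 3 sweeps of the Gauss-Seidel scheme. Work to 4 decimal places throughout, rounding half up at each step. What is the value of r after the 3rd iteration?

Iteration 1:
  p = (-4 - (1)·1.0000 - (3)·1.0000) / (6) = -1.3333
  q = (-1 - (-1)·-1.3333 - (2)·1.0000) / (5) = -0.8667
  r = (12 - (1)·-1.3333 - (4)·-0.8667) / (8) = 2.1000
Iteration 2:
  p = (-4 - (1)·-0.8667 - (3)·2.1000) / (6) = -1.5722
  q = (-1 - (-1)·-1.5722 - (2)·2.1000) / (5) = -1.3544
  r = (12 - (1)·-1.5722 - (4)·-1.3544) / (8) = 2.3737
Iteration 3:
  p = (-4 - (1)·-1.3544 - (3)·2.3737) / (6) = -1.6278
  q = (-1 - (-1)·-1.6278 - (2)·2.3737) / (5) = -1.4750
  r = (12 - (1)·-1.6278 - (4)·-1.4750) / (8) = 2.4410

2.4410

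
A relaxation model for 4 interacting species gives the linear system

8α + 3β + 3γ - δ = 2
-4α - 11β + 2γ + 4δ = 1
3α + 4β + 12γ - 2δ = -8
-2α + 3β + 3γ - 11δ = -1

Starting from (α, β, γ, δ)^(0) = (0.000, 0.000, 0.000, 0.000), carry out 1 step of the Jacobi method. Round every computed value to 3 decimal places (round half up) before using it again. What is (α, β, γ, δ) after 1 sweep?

Iteration 1:
  α = (2 - (3)·0.000 - (3)·0.000 - (-1)·0.000) / (8) = 0.250
  β = (1 - (-4)·0.000 - (2)·0.000 - (4)·0.000) / (-11) = -0.091
  γ = (-8 - (3)·0.000 - (4)·0.000 - (-2)·0.000) / (12) = -0.667
  δ = (-1 - (-2)·0.000 - (3)·0.000 - (3)·0.000) / (-11) = 0.091

(0.250, -0.091, -0.667, 0.091)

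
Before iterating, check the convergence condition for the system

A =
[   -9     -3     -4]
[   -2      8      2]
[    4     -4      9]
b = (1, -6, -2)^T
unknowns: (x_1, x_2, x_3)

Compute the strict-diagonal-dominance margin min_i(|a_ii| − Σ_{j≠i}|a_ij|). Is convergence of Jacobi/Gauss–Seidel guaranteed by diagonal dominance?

row 1: |-9| − (3+4) = 2
row 2: |8| − (2+2) = 4
row 3: |9| − (4+4) = 1
minimum over rows = 1 → strictly diagonally dominant (convergence guaranteed)

1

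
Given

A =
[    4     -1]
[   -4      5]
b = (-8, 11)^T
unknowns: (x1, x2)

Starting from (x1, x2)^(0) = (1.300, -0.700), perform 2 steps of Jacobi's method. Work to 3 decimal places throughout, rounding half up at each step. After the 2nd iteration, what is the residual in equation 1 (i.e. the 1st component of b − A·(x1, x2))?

-2.780

Iteration 1:
  x1 = (-8 - (-1)·-0.700) / (4) = -2.175
  x2 = (11 - (-4)·1.300) / (5) = 3.240
Iteration 2:
  x1 = (-8 - (-1)·3.240) / (4) = -1.190
  x2 = (11 - (-4)·-2.175) / (5) = 0.460
Residual b − A·x = (-2.780, 3.940)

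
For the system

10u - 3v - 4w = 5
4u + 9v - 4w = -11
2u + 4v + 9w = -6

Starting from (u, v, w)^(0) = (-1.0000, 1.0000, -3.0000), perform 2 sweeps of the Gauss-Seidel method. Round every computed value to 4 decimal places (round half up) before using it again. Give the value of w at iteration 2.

Iteration 1:
  u = (5 - (-3)·1.0000 - (-4)·-3.0000) / (10) = -0.4000
  v = (-11 - (4)·-0.4000 - (-4)·-3.0000) / (9) = -2.3778
  w = (-6 - (2)·-0.4000 - (4)·-2.3778) / (9) = 0.4790
Iteration 2:
  u = (5 - (-3)·-2.3778 - (-4)·0.4790) / (10) = -0.0217
  v = (-11 - (4)·-0.0217 - (-4)·0.4790) / (9) = -0.9997
  w = (-6 - (2)·-0.0217 - (4)·-0.9997) / (9) = -0.2175

-0.2175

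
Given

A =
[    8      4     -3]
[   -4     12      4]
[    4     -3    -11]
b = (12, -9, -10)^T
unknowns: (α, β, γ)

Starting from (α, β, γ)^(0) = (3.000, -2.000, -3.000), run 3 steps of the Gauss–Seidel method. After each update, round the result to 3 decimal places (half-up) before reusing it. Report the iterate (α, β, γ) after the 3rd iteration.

(2.433, -0.493, 1.928)

Iteration 1:
  α = (12 - (4)·-2.000 - (-3)·-3.000) / (8) = 1.375
  β = (-9 - (-4)·1.375 - (4)·-3.000) / (12) = 0.708
  γ = (-10 - (4)·1.375 - (-3)·0.708) / (-11) = 1.216
Iteration 2:
  α = (12 - (4)·0.708 - (-3)·1.216) / (8) = 1.602
  β = (-9 - (-4)·1.602 - (4)·1.216) / (12) = -0.621
  γ = (-10 - (4)·1.602 - (-3)·-0.621) / (-11) = 1.661
Iteration 3:
  α = (12 - (4)·-0.621 - (-3)·1.661) / (8) = 2.433
  β = (-9 - (-4)·2.433 - (4)·1.661) / (12) = -0.493
  γ = (-10 - (4)·2.433 - (-3)·-0.493) / (-11) = 1.928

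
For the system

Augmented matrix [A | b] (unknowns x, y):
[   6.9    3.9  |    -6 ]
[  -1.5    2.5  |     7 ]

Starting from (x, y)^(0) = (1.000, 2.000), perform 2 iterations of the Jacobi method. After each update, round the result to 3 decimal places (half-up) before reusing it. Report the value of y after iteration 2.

Iteration 1:
  x = (-6 - (3.9)·2.000) / (6.9) = -2.000
  y = (7 - (-1.5)·1.000) / (2.5) = 3.400
Iteration 2:
  x = (-6 - (3.9)·3.400) / (6.9) = -2.791
  y = (7 - (-1.5)·-2.000) / (2.5) = 1.600

1.600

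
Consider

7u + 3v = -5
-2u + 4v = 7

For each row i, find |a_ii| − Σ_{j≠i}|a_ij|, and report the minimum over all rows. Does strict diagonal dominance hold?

row 1: |7| − (3) = 4
row 2: |4| − (2) = 2
minimum over rows = 2 → strictly diagonally dominant (convergence guaranteed)

2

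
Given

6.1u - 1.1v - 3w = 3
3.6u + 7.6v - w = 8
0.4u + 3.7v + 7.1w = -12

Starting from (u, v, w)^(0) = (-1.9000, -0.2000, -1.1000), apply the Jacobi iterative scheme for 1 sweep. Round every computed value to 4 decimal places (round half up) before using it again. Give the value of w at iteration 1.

Iteration 1:
  u = (3 - (-1.1)·-0.2000 - (-3)·-1.1000) / (6.1) = -0.0852
  v = (8 - (3.6)·-1.9000 - (-1)·-1.1000) / (7.6) = 1.8079
  w = (-12 - (0.4)·-1.9000 - (3.7)·-0.2000) / (7.1) = -1.4789

-1.4789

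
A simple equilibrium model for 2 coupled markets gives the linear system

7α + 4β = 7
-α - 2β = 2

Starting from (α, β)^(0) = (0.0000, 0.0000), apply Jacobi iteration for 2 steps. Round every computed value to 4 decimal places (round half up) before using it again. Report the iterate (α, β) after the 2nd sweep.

(1.5714, -1.5000)

Iteration 1:
  α = (7 - (4)·0.0000) / (7) = 1.0000
  β = (2 - (-1)·0.0000) / (-2) = -1.0000
Iteration 2:
  α = (7 - (4)·-1.0000) / (7) = 1.5714
  β = (2 - (-1)·1.0000) / (-2) = -1.5000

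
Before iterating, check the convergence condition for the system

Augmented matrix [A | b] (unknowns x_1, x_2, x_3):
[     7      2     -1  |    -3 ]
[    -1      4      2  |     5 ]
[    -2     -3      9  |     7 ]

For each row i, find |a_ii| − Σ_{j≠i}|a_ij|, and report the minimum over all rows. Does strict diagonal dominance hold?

1

row 1: |7| − (2+1) = 4
row 2: |4| − (1+2) = 1
row 3: |9| − (2+3) = 4
minimum over rows = 1 → strictly diagonally dominant (convergence guaranteed)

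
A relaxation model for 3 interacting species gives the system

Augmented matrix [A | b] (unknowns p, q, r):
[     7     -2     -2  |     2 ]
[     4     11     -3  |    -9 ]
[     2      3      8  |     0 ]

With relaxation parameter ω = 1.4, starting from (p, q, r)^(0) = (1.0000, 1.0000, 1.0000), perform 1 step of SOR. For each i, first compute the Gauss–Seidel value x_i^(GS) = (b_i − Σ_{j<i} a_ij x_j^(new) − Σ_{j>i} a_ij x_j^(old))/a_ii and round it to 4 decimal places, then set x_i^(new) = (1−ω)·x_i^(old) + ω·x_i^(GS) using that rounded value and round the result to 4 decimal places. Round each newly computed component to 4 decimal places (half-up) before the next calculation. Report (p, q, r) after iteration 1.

(0.7999, -1.5708, 0.1447)

Iteration 1:
  p: GS value = (2 - (-2)·1.0000 - (-2)·1.0000) / (7) = 0.8571;  p ← (1−ω)·1.0000 + ω·0.8571 = 0.7999
  q: GS value = (-9 - (4)·0.7999 - (-3)·1.0000) / (11) = -0.8363;  q ← (1−ω)·1.0000 + ω·-0.8363 = -1.5708
  r: GS value = (0 - (2)·0.7999 - (3)·-1.5708) / (8) = 0.3891;  r ← (1−ω)·1.0000 + ω·0.3891 = 0.1447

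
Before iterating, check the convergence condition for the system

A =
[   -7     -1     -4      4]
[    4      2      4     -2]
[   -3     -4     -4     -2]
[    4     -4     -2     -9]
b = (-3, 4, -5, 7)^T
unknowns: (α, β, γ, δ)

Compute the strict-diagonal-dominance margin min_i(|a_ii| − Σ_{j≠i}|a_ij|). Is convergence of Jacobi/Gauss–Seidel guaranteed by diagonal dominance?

row 1: |-7| − (1+4+4) = -2
row 2: |2| − (4+4+2) = -8
row 3: |-4| − (3+4+2) = -5
row 4: |-9| − (4+4+2) = -1
minimum over rows = -8 → not strictly diagonally dominant

-8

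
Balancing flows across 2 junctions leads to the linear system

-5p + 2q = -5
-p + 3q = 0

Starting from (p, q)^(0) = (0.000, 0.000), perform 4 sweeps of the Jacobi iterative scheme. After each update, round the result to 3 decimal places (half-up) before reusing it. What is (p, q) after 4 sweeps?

(1.133, 0.378)

Iteration 1:
  p = (-5 - (2)·0.000) / (-5) = 1.000
  q = (0 - (-1)·0.000) / (3) = 0.000
Iteration 2:
  p = (-5 - (2)·0.000) / (-5) = 1.000
  q = (0 - (-1)·1.000) / (3) = 0.333
Iteration 3:
  p = (-5 - (2)·0.333) / (-5) = 1.133
  q = (0 - (-1)·1.000) / (3) = 0.333
Iteration 4:
  p = (-5 - (2)·0.333) / (-5) = 1.133
  q = (0 - (-1)·1.133) / (3) = 0.378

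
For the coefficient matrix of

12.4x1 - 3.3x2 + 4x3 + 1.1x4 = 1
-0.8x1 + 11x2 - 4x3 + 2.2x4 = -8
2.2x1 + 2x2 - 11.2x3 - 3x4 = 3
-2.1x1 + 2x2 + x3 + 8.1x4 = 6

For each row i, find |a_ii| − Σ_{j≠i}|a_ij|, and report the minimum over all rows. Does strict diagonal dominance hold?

3

row 1: |12.4| − (3.3+4+1.1) = 4
row 2: |11| − (0.8+4+2.2) = 4
row 3: |-11.2| − (2.2+2+3) = 4
row 4: |8.1| − (2.1+2+1) = 3
minimum over rows = 3 → strictly diagonally dominant (convergence guaranteed)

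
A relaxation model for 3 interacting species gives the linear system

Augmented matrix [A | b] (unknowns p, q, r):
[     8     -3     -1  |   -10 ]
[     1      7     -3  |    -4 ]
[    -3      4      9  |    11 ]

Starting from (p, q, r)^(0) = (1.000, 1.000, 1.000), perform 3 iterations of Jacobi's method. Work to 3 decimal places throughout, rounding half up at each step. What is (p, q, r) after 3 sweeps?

(-1.108, 0.074, 0.811)

Iteration 1:
  p = (-10 - (-3)·1.000 - (-1)·1.000) / (8) = -0.750
  q = (-4 - (1)·1.000 - (-3)·1.000) / (7) = -0.286
  r = (11 - (-3)·1.000 - (4)·1.000) / (9) = 1.111
Iteration 2:
  p = (-10 - (-3)·-0.286 - (-1)·1.111) / (8) = -1.218
  q = (-4 - (1)·-0.750 - (-3)·1.111) / (7) = 0.012
  r = (11 - (-3)·-0.750 - (4)·-0.286) / (9) = 1.099
Iteration 3:
  p = (-10 - (-3)·0.012 - (-1)·1.099) / (8) = -1.108
  q = (-4 - (1)·-1.218 - (-3)·1.099) / (7) = 0.074
  r = (11 - (-3)·-1.218 - (4)·0.012) / (9) = 0.811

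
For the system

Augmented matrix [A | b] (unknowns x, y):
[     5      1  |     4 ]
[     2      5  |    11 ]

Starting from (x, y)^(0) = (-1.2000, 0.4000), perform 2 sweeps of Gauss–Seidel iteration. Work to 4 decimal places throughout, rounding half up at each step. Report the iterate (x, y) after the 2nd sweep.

(0.4176, 2.0330)

Iteration 1:
  x = (4 - (1)·0.4000) / (5) = 0.7200
  y = (11 - (2)·0.7200) / (5) = 1.9120
Iteration 2:
  x = (4 - (1)·1.9120) / (5) = 0.4176
  y = (11 - (2)·0.4176) / (5) = 2.0330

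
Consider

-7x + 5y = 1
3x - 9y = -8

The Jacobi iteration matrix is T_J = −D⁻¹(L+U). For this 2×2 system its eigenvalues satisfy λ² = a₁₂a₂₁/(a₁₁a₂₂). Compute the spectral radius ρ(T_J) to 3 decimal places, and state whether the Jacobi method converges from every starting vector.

a₁₂a₂₁/(a₁₁a₂₂) = (5)·(3) / ((-7)·(-9)) = 0.238095
ρ = √|0.238095| = √0.238095 = 0.488
ρ < 1, so Jacobi converges

0.488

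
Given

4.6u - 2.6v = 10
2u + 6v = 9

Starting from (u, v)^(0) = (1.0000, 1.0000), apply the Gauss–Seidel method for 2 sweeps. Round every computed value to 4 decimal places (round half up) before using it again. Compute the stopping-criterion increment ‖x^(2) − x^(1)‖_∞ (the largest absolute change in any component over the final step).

0.2334

Iteration 1:
  u = (10 - (-2.6)·1.0000) / (4.6) = 2.7391
  v = (9 - (2)·2.7391) / (6) = 0.5870
Iteration 2:
  u = (10 - (-2.6)·0.5870) / (4.6) = 2.5057
  v = (9 - (2)·2.5057) / (6) = 0.6648
Change: (-0.2334, 0.0778) → max |·| = 0.2334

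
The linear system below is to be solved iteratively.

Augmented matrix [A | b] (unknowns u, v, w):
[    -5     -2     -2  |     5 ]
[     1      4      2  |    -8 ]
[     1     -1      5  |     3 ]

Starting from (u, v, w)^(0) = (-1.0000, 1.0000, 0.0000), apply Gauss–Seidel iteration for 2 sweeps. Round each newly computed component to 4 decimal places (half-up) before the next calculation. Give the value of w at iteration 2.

0.2850

Iteration 1:
  u = (5 - (-2)·1.0000 - (-2)·0.0000) / (-5) = -1.4000
  v = (-8 - (1)·-1.4000 - (2)·0.0000) / (4) = -1.6500
  w = (3 - (1)·-1.4000 - (-1)·-1.6500) / (5) = 0.5500
Iteration 2:
  u = (5 - (-2)·-1.6500 - (-2)·0.5500) / (-5) = -0.5600
  v = (-8 - (1)·-0.5600 - (2)·0.5500) / (4) = -2.1350
  w = (3 - (1)·-0.5600 - (-1)·-2.1350) / (5) = 0.2850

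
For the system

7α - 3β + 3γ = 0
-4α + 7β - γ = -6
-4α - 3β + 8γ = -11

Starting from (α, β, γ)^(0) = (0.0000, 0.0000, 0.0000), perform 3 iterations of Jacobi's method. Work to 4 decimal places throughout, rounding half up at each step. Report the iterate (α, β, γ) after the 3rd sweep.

Iteration 1:
  α = (0 - (-3)·0.0000 - (3)·0.0000) / (7) = 0.0000
  β = (-6 - (-4)·0.0000 - (-1)·0.0000) / (7) = -0.8571
  γ = (-11 - (-4)·0.0000 - (-3)·0.0000) / (8) = -1.3750
Iteration 2:
  α = (0 - (-3)·-0.8571 - (3)·-1.3750) / (7) = 0.2220
  β = (-6 - (-4)·0.0000 - (-1)·-1.3750) / (7) = -1.0536
  γ = (-11 - (-4)·0.0000 - (-3)·-0.8571) / (8) = -1.6964
Iteration 3:
  α = (0 - (-3)·-1.0536 - (3)·-1.6964) / (7) = 0.2755
  β = (-6 - (-4)·0.2220 - (-1)·-1.6964) / (7) = -0.9726
  γ = (-11 - (-4)·0.2220 - (-3)·-1.0536) / (8) = -1.6591

(0.2755, -0.9726, -1.6591)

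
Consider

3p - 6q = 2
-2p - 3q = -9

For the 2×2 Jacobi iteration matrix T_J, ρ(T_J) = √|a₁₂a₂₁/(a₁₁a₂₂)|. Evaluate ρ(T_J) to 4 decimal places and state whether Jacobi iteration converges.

1.1547

a₁₂a₂₁/(a₁₁a₂₂) = (-6)·(-2) / ((3)·(-3)) = -1.333333
ρ = √|-1.333333| = √1.333333 = 1.1547
ρ > 1, so Jacobi diverges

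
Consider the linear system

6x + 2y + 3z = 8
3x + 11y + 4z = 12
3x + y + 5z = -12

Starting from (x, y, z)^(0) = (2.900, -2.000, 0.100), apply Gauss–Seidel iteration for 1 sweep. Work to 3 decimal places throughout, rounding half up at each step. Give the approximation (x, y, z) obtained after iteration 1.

(1.950, 0.523, -3.675)

Iteration 1:
  x = (8 - (2)·-2.000 - (3)·0.100) / (6) = 1.950
  y = (12 - (3)·1.950 - (4)·0.100) / (11) = 0.523
  z = (-12 - (3)·1.950 - (1)·0.523) / (5) = -3.675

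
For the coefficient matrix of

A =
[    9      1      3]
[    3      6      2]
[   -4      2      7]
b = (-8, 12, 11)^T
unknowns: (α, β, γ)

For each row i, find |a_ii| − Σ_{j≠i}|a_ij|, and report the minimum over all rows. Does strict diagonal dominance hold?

1

row 1: |9| − (1+3) = 5
row 2: |6| − (3+2) = 1
row 3: |7| − (4+2) = 1
minimum over rows = 1 → strictly diagonally dominant (convergence guaranteed)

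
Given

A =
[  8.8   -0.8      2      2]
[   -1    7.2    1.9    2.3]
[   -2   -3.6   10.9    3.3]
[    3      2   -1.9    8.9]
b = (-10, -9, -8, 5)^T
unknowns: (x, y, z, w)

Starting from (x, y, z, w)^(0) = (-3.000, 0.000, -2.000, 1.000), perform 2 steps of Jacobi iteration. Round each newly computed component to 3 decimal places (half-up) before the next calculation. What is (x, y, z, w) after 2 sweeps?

(-1.169, -1.324, -1.729, 0.857)

Iteration 1:
  x = (-10 - (-0.8)·0.000 - (2)·-2.000 - (2)·1.000) / (8.8) = -0.909
  y = (-9 - (-1)·-3.000 - (1.9)·-2.000 - (2.3)·1.000) / (7.2) = -1.458
  z = (-8 - (-2)·-3.000 - (-3.6)·0.000 - (3.3)·1.000) / (10.9) = -1.587
  w = (5 - (3)·-3.000 - (2)·0.000 - (-1.9)·-2.000) / (8.9) = 1.146
Iteration 2:
  x = (-10 - (-0.8)·-1.458 - (2)·-1.587 - (2)·1.146) / (8.8) = -1.169
  y = (-9 - (-1)·-0.909 - (1.9)·-1.587 - (2.3)·1.146) / (7.2) = -1.324
  z = (-8 - (-2)·-0.909 - (-3.6)·-1.458 - (3.3)·1.146) / (10.9) = -1.729
  w = (5 - (3)·-0.909 - (2)·-1.458 - (-1.9)·-1.587) / (8.9) = 0.857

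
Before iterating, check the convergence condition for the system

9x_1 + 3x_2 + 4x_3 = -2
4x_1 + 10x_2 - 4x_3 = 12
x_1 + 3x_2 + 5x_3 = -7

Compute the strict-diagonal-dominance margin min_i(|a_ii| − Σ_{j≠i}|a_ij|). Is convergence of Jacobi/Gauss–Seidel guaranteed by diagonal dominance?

1

row 1: |9| − (3+4) = 2
row 2: |10| − (4+4) = 2
row 3: |5| − (1+3) = 1
minimum over rows = 1 → strictly diagonally dominant (convergence guaranteed)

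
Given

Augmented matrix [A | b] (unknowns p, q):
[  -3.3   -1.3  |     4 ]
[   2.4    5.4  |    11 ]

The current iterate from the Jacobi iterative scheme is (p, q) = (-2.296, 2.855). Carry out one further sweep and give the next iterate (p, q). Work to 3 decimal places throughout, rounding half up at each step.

One sweep:
  p = (4 - (-1.3)·2.855) / (-3.3) = -2.337
  q = (11 - (2.4)·-2.296) / (5.4) = 3.057

(-2.337, 3.057)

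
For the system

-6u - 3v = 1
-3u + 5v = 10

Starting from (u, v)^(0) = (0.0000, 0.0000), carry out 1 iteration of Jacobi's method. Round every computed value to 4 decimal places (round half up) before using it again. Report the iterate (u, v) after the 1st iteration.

(-0.1667, 2.0000)

Iteration 1:
  u = (1 - (-3)·0.0000) / (-6) = -0.1667
  v = (10 - (-3)·0.0000) / (5) = 2.0000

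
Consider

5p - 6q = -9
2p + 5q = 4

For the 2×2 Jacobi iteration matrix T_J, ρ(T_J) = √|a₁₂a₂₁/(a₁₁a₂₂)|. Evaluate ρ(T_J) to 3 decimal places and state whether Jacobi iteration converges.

0.693

a₁₂a₂₁/(a₁₁a₂₂) = (-6)·(2) / ((5)·(5)) = -0.480000
ρ = √|-0.480000| = √0.480000 = 0.693
ρ < 1, so Jacobi converges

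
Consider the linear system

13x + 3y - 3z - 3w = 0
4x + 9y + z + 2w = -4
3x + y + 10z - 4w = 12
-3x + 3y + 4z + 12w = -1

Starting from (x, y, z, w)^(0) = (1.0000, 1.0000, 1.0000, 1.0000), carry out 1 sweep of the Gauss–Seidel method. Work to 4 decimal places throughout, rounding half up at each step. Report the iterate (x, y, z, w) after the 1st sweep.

(0.2308, -0.8804, 1.6188, -0.3451)

Iteration 1:
  x = (0 - (3)·1.0000 - (-3)·1.0000 - (-3)·1.0000) / (13) = 0.2308
  y = (-4 - (4)·0.2308 - (1)·1.0000 - (2)·1.0000) / (9) = -0.8804
  z = (12 - (3)·0.2308 - (1)·-0.8804 - (-4)·1.0000) / (10) = 1.6188
  w = (-1 - (-3)·0.2308 - (3)·-0.8804 - (4)·1.6188) / (12) = -0.3451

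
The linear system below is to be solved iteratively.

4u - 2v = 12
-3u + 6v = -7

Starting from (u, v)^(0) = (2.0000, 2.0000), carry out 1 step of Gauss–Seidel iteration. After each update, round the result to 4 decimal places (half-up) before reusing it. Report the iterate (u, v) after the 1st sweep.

Iteration 1:
  u = (12 - (-2)·2.0000) / (4) = 4.0000
  v = (-7 - (-3)·4.0000) / (6) = 0.8333

(4.0000, 0.8333)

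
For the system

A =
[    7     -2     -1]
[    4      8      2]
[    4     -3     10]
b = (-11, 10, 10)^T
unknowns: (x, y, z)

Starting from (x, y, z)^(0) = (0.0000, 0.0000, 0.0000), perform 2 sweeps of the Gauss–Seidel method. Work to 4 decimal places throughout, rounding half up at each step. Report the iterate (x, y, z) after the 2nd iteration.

Iteration 1:
  x = (-11 - (-2)·0.0000 - (-1)·0.0000) / (7) = -1.5714
  y = (10 - (4)·-1.5714 - (2)·0.0000) / (8) = 2.0357
  z = (10 - (4)·-1.5714 - (-3)·2.0357) / (10) = 2.2393
Iteration 2:
  x = (-11 - (-2)·2.0357 - (-1)·2.2393) / (7) = -0.6699
  y = (10 - (4)·-0.6699 - (2)·2.2393) / (8) = 1.0251
  z = (10 - (4)·-0.6699 - (-3)·1.0251) / (10) = 1.5755

(-0.6699, 1.0251, 1.5755)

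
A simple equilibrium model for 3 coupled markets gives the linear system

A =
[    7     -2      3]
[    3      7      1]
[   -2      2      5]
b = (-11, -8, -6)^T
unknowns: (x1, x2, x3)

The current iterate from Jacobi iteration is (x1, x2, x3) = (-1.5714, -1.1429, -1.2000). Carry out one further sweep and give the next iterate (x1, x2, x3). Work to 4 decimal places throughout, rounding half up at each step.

One sweep:
  x1 = (-11 - (-2)·-1.1429 - (3)·-1.2000) / (7) = -1.3837
  x2 = (-8 - (3)·-1.5714 - (1)·-1.2000) / (7) = -0.2980
  x3 = (-6 - (-2)·-1.5714 - (2)·-1.1429) / (5) = -1.3714

(-1.3837, -0.2980, -1.3714)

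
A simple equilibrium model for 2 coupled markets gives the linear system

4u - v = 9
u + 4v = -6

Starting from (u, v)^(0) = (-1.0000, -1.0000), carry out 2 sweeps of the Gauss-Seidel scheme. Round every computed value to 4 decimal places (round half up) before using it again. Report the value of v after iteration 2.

-1.9375

Iteration 1:
  u = (9 - (-1)·-1.0000) / (4) = 2.0000
  v = (-6 - (1)·2.0000) / (4) = -2.0000
Iteration 2:
  u = (9 - (-1)·-2.0000) / (4) = 1.7500
  v = (-6 - (1)·1.7500) / (4) = -1.9375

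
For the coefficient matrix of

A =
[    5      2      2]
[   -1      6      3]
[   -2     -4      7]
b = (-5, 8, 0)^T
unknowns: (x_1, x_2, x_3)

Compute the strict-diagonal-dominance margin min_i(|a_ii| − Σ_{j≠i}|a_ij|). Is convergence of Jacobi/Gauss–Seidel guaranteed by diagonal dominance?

1

row 1: |5| − (2+2) = 1
row 2: |6| − (1+3) = 2
row 3: |7| − (2+4) = 1
minimum over rows = 1 → strictly diagonally dominant (convergence guaranteed)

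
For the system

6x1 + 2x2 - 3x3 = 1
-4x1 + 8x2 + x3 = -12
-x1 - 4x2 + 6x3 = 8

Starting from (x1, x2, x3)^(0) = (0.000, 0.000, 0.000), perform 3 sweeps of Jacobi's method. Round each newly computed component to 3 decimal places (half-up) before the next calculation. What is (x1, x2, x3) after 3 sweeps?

Iteration 1:
  x1 = (1 - (2)·0.000 - (-3)·0.000) / (6) = 0.167
  x2 = (-12 - (-4)·0.000 - (1)·0.000) / (8) = -1.500
  x3 = (8 - (-1)·0.000 - (-4)·0.000) / (6) = 1.333
Iteration 2:
  x1 = (1 - (2)·-1.500 - (-3)·1.333) / (6) = 1.333
  x2 = (-12 - (-4)·0.167 - (1)·1.333) / (8) = -1.583
  x3 = (8 - (-1)·0.167 - (-4)·-1.500) / (6) = 0.361
Iteration 3:
  x1 = (1 - (2)·-1.583 - (-3)·0.361) / (6) = 0.875
  x2 = (-12 - (-4)·1.333 - (1)·0.361) / (8) = -0.879
  x3 = (8 - (-1)·1.333 - (-4)·-1.583) / (6) = 0.500

(0.875, -0.879, 0.500)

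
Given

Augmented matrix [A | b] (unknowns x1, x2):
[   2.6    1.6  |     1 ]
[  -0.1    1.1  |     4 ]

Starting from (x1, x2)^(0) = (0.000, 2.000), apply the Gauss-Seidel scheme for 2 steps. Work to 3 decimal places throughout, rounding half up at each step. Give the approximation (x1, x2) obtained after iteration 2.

Iteration 1:
  x1 = (1 - (1.6)·2.000) / (2.6) = -0.846
  x2 = (4 - (-0.1)·-0.846) / (1.1) = 3.559
Iteration 2:
  x1 = (1 - (1.6)·3.559) / (2.6) = -1.806
  x2 = (4 - (-0.1)·-1.806) / (1.1) = 3.472

(-1.806, 3.472)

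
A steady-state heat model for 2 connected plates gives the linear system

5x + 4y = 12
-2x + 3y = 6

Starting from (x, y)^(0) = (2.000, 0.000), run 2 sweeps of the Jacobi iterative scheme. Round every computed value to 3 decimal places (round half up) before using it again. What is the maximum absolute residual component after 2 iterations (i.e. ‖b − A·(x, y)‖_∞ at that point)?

Iteration 1:
  x = (12 - (4)·0.000) / (5) = 2.400
  y = (6 - (-2)·2.000) / (3) = 3.333
Iteration 2:
  x = (12 - (4)·3.333) / (5) = -0.266
  y = (6 - (-2)·2.400) / (3) = 3.600
Residual b − A·x = (-1.070, -5.332); ∞-norm = 5.332

5.332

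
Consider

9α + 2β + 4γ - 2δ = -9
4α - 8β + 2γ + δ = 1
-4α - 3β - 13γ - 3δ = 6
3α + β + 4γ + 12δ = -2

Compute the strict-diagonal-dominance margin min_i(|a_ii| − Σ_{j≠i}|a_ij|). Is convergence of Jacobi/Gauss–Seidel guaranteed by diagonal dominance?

1

row 1: |9| − (2+4+2) = 1
row 2: |-8| − (4+2+1) = 1
row 3: |-13| − (4+3+3) = 3
row 4: |12| − (3+1+4) = 4
minimum over rows = 1 → strictly diagonally dominant (convergence guaranteed)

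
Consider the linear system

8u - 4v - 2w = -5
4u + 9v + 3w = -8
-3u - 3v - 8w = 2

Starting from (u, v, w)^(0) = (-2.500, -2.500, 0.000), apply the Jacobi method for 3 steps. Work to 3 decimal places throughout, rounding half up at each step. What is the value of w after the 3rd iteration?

0.014

Iteration 1:
  u = (-5 - (-4)·-2.500 - (-2)·0.000) / (8) = -1.875
  v = (-8 - (4)·-2.500 - (3)·0.000) / (9) = 0.222
  w = (2 - (-3)·-2.500 - (-3)·-2.500) / (-8) = 1.625
Iteration 2:
  u = (-5 - (-4)·0.222 - (-2)·1.625) / (8) = -0.108
  v = (-8 - (4)·-1.875 - (3)·1.625) / (9) = -0.597
  w = (2 - (-3)·-1.875 - (-3)·0.222) / (-8) = 0.370
Iteration 3:
  u = (-5 - (-4)·-0.597 - (-2)·0.370) / (8) = -0.831
  v = (-8 - (4)·-0.108 - (3)·0.370) / (9) = -0.964
  w = (2 - (-3)·-0.108 - (-3)·-0.597) / (-8) = 0.014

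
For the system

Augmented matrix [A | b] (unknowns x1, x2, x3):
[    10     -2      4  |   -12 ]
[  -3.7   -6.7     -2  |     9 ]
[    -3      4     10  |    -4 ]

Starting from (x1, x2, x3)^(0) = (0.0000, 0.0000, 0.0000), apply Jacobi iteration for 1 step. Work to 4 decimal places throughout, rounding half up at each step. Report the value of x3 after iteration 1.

-0.4000

Iteration 1:
  x1 = (-12 - (-2)·0.0000 - (4)·0.0000) / (10) = -1.2000
  x2 = (9 - (-3.7)·0.0000 - (-2)·0.0000) / (-6.7) = -1.3433
  x3 = (-4 - (-3)·0.0000 - (4)·0.0000) / (10) = -0.4000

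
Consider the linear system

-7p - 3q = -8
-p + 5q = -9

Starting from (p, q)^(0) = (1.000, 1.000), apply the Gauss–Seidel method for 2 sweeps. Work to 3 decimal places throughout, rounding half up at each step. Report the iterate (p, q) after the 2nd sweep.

(1.853, -1.429)

Iteration 1:
  p = (-8 - (-3)·1.000) / (-7) = 0.714
  q = (-9 - (-1)·0.714) / (5) = -1.657
Iteration 2:
  p = (-8 - (-3)·-1.657) / (-7) = 1.853
  q = (-9 - (-1)·1.853) / (5) = -1.429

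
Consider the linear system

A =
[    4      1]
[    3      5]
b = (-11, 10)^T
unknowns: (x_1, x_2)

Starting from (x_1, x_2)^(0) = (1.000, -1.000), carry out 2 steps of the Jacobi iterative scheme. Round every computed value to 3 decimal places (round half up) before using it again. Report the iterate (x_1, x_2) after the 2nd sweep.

(-3.100, 3.500)

Iteration 1:
  x_1 = (-11 - (1)·-1.000) / (4) = -2.500
  x_2 = (10 - (3)·1.000) / (5) = 1.400
Iteration 2:
  x_1 = (-11 - (1)·1.400) / (4) = -3.100
  x_2 = (10 - (3)·-2.500) / (5) = 3.500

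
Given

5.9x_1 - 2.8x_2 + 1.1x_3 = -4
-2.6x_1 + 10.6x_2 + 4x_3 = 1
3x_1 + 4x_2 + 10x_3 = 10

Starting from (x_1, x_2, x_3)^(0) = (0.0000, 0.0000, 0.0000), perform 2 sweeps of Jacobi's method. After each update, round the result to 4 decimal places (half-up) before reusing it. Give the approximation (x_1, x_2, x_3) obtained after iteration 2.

(-0.8197, -0.4493, 1.1657)

Iteration 1:
  x_1 = (-4 - (-2.8)·0.0000 - (1.1)·0.0000) / (5.9) = -0.6780
  x_2 = (1 - (-2.6)·0.0000 - (4)·0.0000) / (10.6) = 0.0943
  x_3 = (10 - (3)·0.0000 - (4)·0.0000) / (10) = 1.0000
Iteration 2:
  x_1 = (-4 - (-2.8)·0.0943 - (1.1)·1.0000) / (5.9) = -0.8197
  x_2 = (1 - (-2.6)·-0.6780 - (4)·1.0000) / (10.6) = -0.4493
  x_3 = (10 - (3)·-0.6780 - (4)·0.0943) / (10) = 1.1657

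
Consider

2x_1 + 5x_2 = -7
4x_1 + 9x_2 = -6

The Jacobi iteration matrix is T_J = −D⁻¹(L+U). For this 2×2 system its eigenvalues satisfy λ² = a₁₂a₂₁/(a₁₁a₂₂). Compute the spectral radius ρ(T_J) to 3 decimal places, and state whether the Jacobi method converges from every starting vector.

a₁₂a₂₁/(a₁₁a₂₂) = (5)·(4) / ((2)·(9)) = 1.111111
ρ = √|1.111111| = √1.111111 = 1.054
ρ > 1, so Jacobi diverges

1.054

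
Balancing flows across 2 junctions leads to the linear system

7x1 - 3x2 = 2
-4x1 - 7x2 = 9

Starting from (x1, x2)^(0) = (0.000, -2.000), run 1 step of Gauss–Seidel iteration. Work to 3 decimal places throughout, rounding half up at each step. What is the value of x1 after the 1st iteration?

-0.571

Iteration 1:
  x1 = (2 - (-3)·-2.000) / (7) = -0.571
  x2 = (9 - (-4)·-0.571) / (-7) = -0.959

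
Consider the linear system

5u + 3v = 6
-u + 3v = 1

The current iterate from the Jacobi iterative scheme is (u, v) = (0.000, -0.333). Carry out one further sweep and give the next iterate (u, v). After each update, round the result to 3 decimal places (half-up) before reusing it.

(1.400, 0.333)

One sweep:
  u = (6 - (3)·-0.333) / (5) = 1.400
  v = (1 - (-1)·0.000) / (3) = 0.333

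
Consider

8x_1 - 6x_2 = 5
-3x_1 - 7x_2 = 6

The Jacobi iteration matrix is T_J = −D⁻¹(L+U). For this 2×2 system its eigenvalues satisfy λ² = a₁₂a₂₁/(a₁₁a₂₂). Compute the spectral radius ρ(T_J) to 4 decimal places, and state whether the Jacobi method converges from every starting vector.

a₁₂a₂₁/(a₁₁a₂₂) = (-6)·(-3) / ((8)·(-7)) = -0.321429
ρ = √|-0.321429| = √0.321429 = 0.5669
ρ < 1, so Jacobi converges

0.5669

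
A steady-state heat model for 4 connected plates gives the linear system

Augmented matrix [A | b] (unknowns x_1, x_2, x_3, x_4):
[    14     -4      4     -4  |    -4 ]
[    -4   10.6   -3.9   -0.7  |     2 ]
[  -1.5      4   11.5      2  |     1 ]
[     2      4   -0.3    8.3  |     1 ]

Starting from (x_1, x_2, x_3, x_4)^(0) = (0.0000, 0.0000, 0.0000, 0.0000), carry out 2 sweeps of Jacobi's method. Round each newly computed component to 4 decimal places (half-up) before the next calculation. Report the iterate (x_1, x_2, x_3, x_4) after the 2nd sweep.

(-0.2222, 0.1208, -0.0369, 0.1015)

Iteration 1:
  x_1 = (-4 - (-4)·0.0000 - (4)·0.0000 - (-4)·0.0000) / (14) = -0.2857
  x_2 = (2 - (-4)·0.0000 - (-3.9)·0.0000 - (-0.7)·0.0000) / (10.6) = 0.1887
  x_3 = (1 - (-1.5)·0.0000 - (4)·0.0000 - (2)·0.0000) / (11.5) = 0.0870
  x_4 = (1 - (2)·0.0000 - (4)·0.0000 - (-0.3)·0.0000) / (8.3) = 0.1205
Iteration 2:
  x_1 = (-4 - (-4)·0.1887 - (4)·0.0870 - (-4)·0.1205) / (14) = -0.2222
  x_2 = (2 - (-4)·-0.2857 - (-3.9)·0.0870 - (-0.7)·0.1205) / (10.6) = 0.1208
  x_3 = (1 - (-1.5)·-0.2857 - (4)·0.1887 - (2)·0.1205) / (11.5) = -0.0369
  x_4 = (1 - (2)·-0.2857 - (4)·0.1887 - (-0.3)·0.0870) / (8.3) = 0.1015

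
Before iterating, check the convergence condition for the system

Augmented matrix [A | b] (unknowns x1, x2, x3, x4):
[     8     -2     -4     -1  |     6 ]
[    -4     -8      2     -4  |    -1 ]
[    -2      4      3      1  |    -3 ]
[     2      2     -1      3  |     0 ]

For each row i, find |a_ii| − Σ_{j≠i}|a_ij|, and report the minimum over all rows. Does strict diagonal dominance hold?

-4

row 1: |8| − (2+4+1) = 1
row 2: |-8| − (4+2+4) = -2
row 3: |3| − (2+4+1) = -4
row 4: |3| − (2+2+1) = -2
minimum over rows = -4 → not strictly diagonally dominant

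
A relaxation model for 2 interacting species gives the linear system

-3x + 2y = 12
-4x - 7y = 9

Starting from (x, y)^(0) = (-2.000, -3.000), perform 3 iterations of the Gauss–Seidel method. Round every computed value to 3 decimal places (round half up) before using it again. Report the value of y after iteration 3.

0.930

Iteration 1:
  x = (12 - (2)·-3.000) / (-3) = -6.000
  y = (9 - (-4)·-6.000) / (-7) = 2.143
Iteration 2:
  x = (12 - (2)·2.143) / (-3) = -2.571
  y = (9 - (-4)·-2.571) / (-7) = 0.183
Iteration 3:
  x = (12 - (2)·0.183) / (-3) = -3.878
  y = (9 - (-4)·-3.878) / (-7) = 0.930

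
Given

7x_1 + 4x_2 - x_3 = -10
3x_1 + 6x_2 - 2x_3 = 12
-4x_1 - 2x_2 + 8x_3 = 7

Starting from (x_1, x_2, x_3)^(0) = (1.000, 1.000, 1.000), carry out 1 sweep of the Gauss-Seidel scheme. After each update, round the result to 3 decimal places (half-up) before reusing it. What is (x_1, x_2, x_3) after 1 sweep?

(-1.857, 3.262, 0.762)

Iteration 1:
  x_1 = (-10 - (4)·1.000 - (-1)·1.000) / (7) = -1.857
  x_2 = (12 - (3)·-1.857 - (-2)·1.000) / (6) = 3.262
  x_3 = (7 - (-4)·-1.857 - (-2)·3.262) / (8) = 0.762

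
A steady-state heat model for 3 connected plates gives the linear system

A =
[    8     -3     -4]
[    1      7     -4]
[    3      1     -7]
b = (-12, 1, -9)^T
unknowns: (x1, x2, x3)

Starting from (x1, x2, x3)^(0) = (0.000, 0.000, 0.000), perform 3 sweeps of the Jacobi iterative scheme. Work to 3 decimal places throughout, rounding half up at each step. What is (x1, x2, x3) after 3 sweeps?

(-0.759, 0.636, 1.098)

Iteration 1:
  x1 = (-12 - (-3)·0.000 - (-4)·0.000) / (8) = -1.500
  x2 = (1 - (1)·0.000 - (-4)·0.000) / (7) = 0.143
  x3 = (-9 - (3)·0.000 - (1)·0.000) / (-7) = 1.286
Iteration 2:
  x1 = (-12 - (-3)·0.143 - (-4)·1.286) / (8) = -0.803
  x2 = (1 - (1)·-1.500 - (-4)·1.286) / (7) = 1.092
  x3 = (-9 - (3)·-1.500 - (1)·0.143) / (-7) = 0.663
Iteration 3:
  x1 = (-12 - (-3)·1.092 - (-4)·0.663) / (8) = -0.759
  x2 = (1 - (1)·-0.803 - (-4)·0.663) / (7) = 0.636
  x3 = (-9 - (3)·-0.803 - (1)·1.092) / (-7) = 1.098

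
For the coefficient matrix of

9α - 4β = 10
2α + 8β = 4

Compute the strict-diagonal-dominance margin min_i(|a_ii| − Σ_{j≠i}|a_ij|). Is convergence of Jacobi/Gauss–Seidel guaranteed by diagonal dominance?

5

row 1: |9| − (4) = 5
row 2: |8| − (2) = 6
minimum over rows = 5 → strictly diagonally dominant (convergence guaranteed)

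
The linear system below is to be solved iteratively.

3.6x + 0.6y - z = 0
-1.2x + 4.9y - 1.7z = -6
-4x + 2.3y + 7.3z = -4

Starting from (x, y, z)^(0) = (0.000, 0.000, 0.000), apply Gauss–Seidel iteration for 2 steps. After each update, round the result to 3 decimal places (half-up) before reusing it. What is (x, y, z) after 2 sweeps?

(0.159, -1.242, -0.070)

Iteration 1:
  x = (0 - (0.6)·0.000 - (-1)·0.000) / (3.6) = 0.000
  y = (-6 - (-1.2)·0.000 - (-1.7)·0.000) / (4.9) = -1.224
  z = (-4 - (-4)·0.000 - (2.3)·-1.224) / (7.3) = -0.162
Iteration 2:
  x = (0 - (0.6)·-1.224 - (-1)·-0.162) / (3.6) = 0.159
  y = (-6 - (-1.2)·0.159 - (-1.7)·-0.162) / (4.9) = -1.242
  z = (-4 - (-4)·0.159 - (2.3)·-1.242) / (7.3) = -0.070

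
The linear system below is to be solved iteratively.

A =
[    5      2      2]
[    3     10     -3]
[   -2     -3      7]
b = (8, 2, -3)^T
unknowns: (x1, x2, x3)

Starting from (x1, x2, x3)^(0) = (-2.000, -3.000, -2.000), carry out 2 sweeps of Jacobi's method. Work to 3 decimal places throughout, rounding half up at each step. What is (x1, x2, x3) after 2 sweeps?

(2.434, -1.566, 0.686)

Iteration 1:
  x1 = (8 - (2)·-3.000 - (2)·-2.000) / (5) = 3.600
  x2 = (2 - (3)·-2.000 - (-3)·-2.000) / (10) = 0.200
  x3 = (-3 - (-2)·-2.000 - (-3)·-3.000) / (7) = -2.286
Iteration 2:
  x1 = (8 - (2)·0.200 - (2)·-2.286) / (5) = 2.434
  x2 = (2 - (3)·3.600 - (-3)·-2.286) / (10) = -1.566
  x3 = (-3 - (-2)·3.600 - (-3)·0.200) / (7) = 0.686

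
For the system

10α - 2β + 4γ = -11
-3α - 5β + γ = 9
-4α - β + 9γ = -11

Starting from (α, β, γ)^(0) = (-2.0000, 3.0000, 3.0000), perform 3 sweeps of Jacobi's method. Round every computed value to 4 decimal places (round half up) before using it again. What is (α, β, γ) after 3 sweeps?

Iteration 1:
  α = (-11 - (-2)·3.0000 - (4)·3.0000) / (10) = -1.7000
  β = (9 - (-3)·-2.0000 - (1)·3.0000) / (-5) = 0.0000
  γ = (-11 - (-4)·-2.0000 - (-1)·3.0000) / (9) = -1.7778
Iteration 2:
  α = (-11 - (-2)·0.0000 - (4)·-1.7778) / (10) = -0.3889
  β = (9 - (-3)·-1.7000 - (1)·-1.7778) / (-5) = -1.1356
  γ = (-11 - (-4)·-1.7000 - (-1)·0.0000) / (9) = -1.9778
Iteration 3:
  α = (-11 - (-2)·-1.1356 - (4)·-1.9778) / (10) = -0.5360
  β = (9 - (-3)·-0.3889 - (1)·-1.9778) / (-5) = -1.9622
  γ = (-11 - (-4)·-0.3889 - (-1)·-1.1356) / (9) = -1.5212

(-0.5360, -1.9622, -1.5212)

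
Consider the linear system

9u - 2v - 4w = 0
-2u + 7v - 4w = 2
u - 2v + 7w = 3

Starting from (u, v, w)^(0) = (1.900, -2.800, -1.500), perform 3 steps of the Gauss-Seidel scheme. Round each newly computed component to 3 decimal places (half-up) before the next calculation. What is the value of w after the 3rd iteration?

0.581

Iteration 1:
  u = (0 - (-2)·-2.800 - (-4)·-1.500) / (9) = -1.289
  v = (2 - (-2)·-1.289 - (-4)·-1.500) / (7) = -0.940
  w = (3 - (1)·-1.289 - (-2)·-0.940) / (7) = 0.344
Iteration 2:
  u = (0 - (-2)·-0.940 - (-4)·0.344) / (9) = -0.056
  v = (2 - (-2)·-0.056 - (-4)·0.344) / (7) = 0.466
  w = (3 - (1)·-0.056 - (-2)·0.466) / (7) = 0.570
Iteration 3:
  u = (0 - (-2)·0.466 - (-4)·0.570) / (9) = 0.357
  v = (2 - (-2)·0.357 - (-4)·0.570) / (7) = 0.713
  w = (3 - (1)·0.357 - (-2)·0.713) / (7) = 0.581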